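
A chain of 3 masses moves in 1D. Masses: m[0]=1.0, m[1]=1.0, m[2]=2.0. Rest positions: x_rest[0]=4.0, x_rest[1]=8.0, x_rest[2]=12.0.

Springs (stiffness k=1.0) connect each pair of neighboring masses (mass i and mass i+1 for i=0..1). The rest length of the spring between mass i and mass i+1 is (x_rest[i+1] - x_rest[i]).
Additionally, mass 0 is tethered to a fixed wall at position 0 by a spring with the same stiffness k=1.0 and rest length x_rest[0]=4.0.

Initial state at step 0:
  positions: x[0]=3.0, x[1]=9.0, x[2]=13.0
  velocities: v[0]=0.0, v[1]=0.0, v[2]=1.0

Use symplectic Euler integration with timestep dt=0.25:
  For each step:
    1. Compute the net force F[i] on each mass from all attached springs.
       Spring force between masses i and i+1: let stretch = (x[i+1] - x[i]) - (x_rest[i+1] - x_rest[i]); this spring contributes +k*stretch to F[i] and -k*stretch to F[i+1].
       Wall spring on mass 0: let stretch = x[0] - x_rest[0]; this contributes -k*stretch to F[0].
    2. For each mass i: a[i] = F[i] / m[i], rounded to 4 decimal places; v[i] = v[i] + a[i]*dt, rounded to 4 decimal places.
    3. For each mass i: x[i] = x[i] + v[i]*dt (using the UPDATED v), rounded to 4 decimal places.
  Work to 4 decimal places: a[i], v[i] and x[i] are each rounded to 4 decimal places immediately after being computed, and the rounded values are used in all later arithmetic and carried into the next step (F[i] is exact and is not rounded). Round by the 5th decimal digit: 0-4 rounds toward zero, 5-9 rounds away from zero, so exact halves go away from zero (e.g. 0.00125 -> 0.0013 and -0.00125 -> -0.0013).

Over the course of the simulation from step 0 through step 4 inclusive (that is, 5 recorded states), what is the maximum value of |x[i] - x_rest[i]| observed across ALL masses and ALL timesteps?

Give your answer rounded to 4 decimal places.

Step 0: x=[3.0000 9.0000 13.0000] v=[0.0000 0.0000 1.0000]
Step 1: x=[3.1875 8.8750 13.2500] v=[0.7500 -0.5000 1.0000]
Step 2: x=[3.5313 8.6680 13.4883] v=[1.3750 -0.8281 0.9531]
Step 3: x=[3.9754 8.4412 13.7010] v=[1.7764 -0.9072 0.8506]
Step 4: x=[4.4502 8.2640 13.8743] v=[1.8990 -0.7087 0.6931]
Max displacement = 1.8743

Answer: 1.8743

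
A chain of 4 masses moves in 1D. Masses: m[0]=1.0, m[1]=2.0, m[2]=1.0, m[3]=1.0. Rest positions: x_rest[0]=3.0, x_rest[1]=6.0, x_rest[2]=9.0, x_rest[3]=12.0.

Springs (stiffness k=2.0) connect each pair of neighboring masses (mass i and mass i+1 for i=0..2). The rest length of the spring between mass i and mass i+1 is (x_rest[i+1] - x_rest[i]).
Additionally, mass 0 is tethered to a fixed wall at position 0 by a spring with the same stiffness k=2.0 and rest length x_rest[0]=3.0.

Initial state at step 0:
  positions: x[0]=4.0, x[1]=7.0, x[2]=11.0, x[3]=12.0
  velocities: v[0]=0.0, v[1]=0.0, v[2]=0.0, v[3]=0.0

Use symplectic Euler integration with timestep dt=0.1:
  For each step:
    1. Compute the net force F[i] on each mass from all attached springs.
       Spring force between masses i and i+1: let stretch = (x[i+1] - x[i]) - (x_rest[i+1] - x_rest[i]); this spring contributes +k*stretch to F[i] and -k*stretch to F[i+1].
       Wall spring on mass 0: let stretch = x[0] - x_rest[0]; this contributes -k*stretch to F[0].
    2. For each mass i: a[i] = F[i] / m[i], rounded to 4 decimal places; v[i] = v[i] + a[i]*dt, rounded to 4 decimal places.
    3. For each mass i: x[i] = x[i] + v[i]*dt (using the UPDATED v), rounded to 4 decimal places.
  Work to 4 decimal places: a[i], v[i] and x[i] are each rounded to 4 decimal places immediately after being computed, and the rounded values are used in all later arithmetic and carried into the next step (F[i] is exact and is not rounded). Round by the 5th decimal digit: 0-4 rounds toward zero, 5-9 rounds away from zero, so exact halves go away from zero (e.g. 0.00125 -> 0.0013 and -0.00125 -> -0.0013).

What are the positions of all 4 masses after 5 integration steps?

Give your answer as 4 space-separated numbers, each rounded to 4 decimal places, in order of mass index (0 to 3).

Answer: 3.7334 7.1168 10.2136 12.5329

Derivation:
Step 0: x=[4.0000 7.0000 11.0000 12.0000] v=[0.0000 0.0000 0.0000 0.0000]
Step 1: x=[3.9800 7.0100 10.9400 12.0400] v=[-0.2000 0.1000 -0.6000 0.4000]
Step 2: x=[3.9410 7.0290 10.8234 12.1180] v=[-0.3900 0.1900 -1.1660 0.7800]
Step 3: x=[3.8849 7.0551 10.6568 12.2301] v=[-0.5606 0.2606 -1.6660 1.1211]
Step 4: x=[3.8146 7.0855 10.4496 12.3707] v=[-0.7035 0.3038 -2.0717 1.4064]
Step 5: x=[3.7334 7.1168 10.2136 12.5329] v=[-0.8122 0.3131 -2.3603 1.6222]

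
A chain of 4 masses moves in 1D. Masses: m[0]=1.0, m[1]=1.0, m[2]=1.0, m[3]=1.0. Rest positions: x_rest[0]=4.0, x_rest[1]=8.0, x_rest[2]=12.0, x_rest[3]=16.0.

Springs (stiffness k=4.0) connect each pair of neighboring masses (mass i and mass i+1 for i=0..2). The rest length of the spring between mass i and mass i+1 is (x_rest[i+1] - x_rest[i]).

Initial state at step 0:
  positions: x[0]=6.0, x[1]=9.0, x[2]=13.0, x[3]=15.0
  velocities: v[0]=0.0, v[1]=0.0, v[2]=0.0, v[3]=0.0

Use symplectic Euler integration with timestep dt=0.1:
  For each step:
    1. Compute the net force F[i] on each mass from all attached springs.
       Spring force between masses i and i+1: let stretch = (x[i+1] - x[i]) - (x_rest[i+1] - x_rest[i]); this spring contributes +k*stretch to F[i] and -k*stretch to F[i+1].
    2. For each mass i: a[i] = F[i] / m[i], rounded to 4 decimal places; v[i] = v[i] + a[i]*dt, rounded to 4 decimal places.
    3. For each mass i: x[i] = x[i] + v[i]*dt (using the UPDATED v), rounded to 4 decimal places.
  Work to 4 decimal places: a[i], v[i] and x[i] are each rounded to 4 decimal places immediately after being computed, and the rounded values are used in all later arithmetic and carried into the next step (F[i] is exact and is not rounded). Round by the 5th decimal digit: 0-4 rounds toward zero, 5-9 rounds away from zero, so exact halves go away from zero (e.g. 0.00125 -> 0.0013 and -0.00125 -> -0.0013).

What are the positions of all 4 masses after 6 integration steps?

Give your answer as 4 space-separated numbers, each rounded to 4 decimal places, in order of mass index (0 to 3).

Step 0: x=[6.0000 9.0000 13.0000 15.0000] v=[0.0000 0.0000 0.0000 0.0000]
Step 1: x=[5.9600 9.0400 12.9200 15.0800] v=[-0.4000 0.4000 -0.8000 0.8000]
Step 2: x=[5.8832 9.1120 12.7712 15.2336] v=[-0.7680 0.7200 -1.4880 1.5360]
Step 3: x=[5.7756 9.2012 12.5745 15.4487] v=[-1.0765 0.8922 -1.9667 2.1510]
Step 4: x=[5.6450 9.2883 12.3579 15.7088] v=[-1.3063 0.8713 -2.1663 2.6013]
Step 5: x=[5.5001 9.3525 12.1525 15.9949] v=[-1.4490 0.6418 -2.0538 2.8609]
Step 6: x=[5.3493 9.3746 11.9888 16.2873] v=[-1.5080 0.2208 -1.6368 2.9239]

Answer: 5.3493 9.3746 11.9888 16.2873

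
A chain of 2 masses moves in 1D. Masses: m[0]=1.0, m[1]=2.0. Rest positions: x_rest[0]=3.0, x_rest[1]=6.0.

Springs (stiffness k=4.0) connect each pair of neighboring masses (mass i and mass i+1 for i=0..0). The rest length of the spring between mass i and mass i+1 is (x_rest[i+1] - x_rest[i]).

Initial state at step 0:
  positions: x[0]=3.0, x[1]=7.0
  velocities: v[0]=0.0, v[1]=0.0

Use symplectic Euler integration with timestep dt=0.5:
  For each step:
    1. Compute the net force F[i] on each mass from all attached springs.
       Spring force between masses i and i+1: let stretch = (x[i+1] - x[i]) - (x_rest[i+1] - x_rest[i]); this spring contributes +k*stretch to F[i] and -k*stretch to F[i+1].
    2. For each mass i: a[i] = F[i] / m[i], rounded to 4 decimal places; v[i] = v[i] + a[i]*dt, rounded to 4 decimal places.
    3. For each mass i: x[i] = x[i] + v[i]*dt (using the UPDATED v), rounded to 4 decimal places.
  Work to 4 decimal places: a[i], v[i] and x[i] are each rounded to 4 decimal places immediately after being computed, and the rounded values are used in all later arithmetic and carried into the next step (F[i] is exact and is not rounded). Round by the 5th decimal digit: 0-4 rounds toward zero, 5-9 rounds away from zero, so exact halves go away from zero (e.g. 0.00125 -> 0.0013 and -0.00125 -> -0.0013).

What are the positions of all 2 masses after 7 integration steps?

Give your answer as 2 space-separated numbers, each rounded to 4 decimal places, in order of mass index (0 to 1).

Step 0: x=[3.0000 7.0000] v=[0.0000 0.0000]
Step 1: x=[4.0000 6.5000] v=[2.0000 -1.0000]
Step 2: x=[4.5000 6.2500] v=[1.0000 -0.5000]
Step 3: x=[3.7500 6.6250] v=[-1.5000 0.7500]
Step 4: x=[2.8750 7.0625] v=[-1.7500 0.8750]
Step 5: x=[3.1875 6.9063] v=[0.6250 -0.3125]
Step 6: x=[4.2188 6.3907] v=[2.0626 -1.0313]
Step 7: x=[4.4220 6.2891] v=[0.4064 -0.2032]

Answer: 4.4220 6.2891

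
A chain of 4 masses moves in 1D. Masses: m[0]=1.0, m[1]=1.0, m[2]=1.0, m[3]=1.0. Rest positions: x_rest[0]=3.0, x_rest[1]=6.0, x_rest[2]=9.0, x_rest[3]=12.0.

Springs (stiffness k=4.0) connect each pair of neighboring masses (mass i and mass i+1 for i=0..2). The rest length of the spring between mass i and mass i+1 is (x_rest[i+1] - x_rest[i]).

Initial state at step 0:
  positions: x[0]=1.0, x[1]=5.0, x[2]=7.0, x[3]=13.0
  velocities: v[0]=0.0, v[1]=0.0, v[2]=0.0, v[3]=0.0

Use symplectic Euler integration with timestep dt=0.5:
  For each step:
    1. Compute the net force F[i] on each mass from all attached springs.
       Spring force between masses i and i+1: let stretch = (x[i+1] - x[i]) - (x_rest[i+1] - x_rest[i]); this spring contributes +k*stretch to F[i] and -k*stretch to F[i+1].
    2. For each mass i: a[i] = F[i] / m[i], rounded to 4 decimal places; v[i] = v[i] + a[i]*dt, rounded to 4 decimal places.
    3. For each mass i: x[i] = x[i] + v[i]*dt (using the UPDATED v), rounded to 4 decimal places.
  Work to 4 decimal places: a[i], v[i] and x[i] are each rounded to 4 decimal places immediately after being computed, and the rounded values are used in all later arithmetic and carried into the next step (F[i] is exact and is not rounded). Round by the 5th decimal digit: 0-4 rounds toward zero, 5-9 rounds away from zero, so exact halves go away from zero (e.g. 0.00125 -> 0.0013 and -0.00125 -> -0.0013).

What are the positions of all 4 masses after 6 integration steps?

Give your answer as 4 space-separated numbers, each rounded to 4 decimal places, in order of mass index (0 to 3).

Answer: 2.0000 3.0000 11.0000 10.0000

Derivation:
Step 0: x=[1.0000 5.0000 7.0000 13.0000] v=[0.0000 0.0000 0.0000 0.0000]
Step 1: x=[2.0000 3.0000 11.0000 10.0000] v=[2.0000 -4.0000 8.0000 -6.0000]
Step 2: x=[1.0000 8.0000 6.0000 11.0000] v=[-2.0000 10.0000 -10.0000 2.0000]
Step 3: x=[4.0000 4.0000 8.0000 10.0000] v=[6.0000 -8.0000 4.0000 -2.0000]
Step 4: x=[4.0000 4.0000 8.0000 10.0000] v=[0.0000 0.0000 0.0000 0.0000]
Step 5: x=[1.0000 8.0000 6.0000 11.0000] v=[-6.0000 8.0000 -4.0000 2.0000]
Step 6: x=[2.0000 3.0000 11.0000 10.0000] v=[2.0000 -10.0000 10.0000 -2.0000]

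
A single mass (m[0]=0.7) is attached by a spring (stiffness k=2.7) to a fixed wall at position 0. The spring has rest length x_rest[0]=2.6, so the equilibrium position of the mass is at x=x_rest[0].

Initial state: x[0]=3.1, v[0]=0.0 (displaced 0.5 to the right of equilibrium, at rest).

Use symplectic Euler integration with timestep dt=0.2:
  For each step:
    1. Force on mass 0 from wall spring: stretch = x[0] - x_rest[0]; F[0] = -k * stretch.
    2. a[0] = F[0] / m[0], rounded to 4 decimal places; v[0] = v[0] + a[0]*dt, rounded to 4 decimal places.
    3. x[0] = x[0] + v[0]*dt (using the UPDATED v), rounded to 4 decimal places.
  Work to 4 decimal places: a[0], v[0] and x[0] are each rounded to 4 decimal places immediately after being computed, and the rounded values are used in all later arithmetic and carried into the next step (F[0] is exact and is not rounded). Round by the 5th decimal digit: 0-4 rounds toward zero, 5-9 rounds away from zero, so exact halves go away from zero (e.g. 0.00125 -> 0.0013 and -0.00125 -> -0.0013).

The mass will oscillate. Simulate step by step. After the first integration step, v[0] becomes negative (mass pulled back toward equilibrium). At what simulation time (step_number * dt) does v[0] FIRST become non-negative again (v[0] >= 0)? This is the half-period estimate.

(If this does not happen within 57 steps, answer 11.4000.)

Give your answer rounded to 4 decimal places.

Step 0: x=[3.1000] v=[0.0000]
Step 1: x=[3.0229] v=[-0.3857]
Step 2: x=[2.8805] v=[-0.7119]
Step 3: x=[2.6948] v=[-0.9283]
Step 4: x=[2.4945] v=[-1.0014]
Step 5: x=[2.3105] v=[-0.9200]
Step 6: x=[2.1712] v=[-0.6967]
Step 7: x=[2.0980] v=[-0.3659]
Step 8: x=[2.1023] v=[0.0214]
First v>=0 after going negative at step 8, time=1.6000

Answer: 1.6000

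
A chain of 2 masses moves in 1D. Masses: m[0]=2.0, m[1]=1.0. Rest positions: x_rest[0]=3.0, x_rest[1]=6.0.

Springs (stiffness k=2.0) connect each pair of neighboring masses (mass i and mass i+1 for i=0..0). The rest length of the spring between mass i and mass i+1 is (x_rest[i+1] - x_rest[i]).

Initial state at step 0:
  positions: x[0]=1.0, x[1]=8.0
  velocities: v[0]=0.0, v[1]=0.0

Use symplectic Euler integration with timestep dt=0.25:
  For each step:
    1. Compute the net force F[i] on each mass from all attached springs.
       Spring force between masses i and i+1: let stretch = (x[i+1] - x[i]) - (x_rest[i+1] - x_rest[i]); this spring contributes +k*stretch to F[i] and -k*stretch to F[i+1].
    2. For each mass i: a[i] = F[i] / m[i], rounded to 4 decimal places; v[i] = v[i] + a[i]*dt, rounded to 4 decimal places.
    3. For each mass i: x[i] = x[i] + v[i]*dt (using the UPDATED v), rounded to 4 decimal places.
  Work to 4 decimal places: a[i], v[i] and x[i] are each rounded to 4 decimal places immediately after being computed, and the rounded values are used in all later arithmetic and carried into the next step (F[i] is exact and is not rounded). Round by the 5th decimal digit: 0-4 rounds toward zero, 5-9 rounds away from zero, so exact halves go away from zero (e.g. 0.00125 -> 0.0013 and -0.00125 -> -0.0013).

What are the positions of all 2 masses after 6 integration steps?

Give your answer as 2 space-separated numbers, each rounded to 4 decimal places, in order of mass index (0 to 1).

Step 0: x=[1.0000 8.0000] v=[0.0000 0.0000]
Step 1: x=[1.2500 7.5000] v=[1.0000 -2.0000]
Step 2: x=[1.7031 6.5938] v=[1.8125 -3.6250]
Step 3: x=[2.2744 5.4512] v=[2.2852 -4.5704]
Step 4: x=[2.8568 4.2865] v=[2.3294 -4.6588]
Step 5: x=[3.3410 3.3181] v=[1.9368 -3.8737]
Step 6: x=[3.6363 2.7275] v=[1.1811 -2.3623]

Answer: 3.6363 2.7275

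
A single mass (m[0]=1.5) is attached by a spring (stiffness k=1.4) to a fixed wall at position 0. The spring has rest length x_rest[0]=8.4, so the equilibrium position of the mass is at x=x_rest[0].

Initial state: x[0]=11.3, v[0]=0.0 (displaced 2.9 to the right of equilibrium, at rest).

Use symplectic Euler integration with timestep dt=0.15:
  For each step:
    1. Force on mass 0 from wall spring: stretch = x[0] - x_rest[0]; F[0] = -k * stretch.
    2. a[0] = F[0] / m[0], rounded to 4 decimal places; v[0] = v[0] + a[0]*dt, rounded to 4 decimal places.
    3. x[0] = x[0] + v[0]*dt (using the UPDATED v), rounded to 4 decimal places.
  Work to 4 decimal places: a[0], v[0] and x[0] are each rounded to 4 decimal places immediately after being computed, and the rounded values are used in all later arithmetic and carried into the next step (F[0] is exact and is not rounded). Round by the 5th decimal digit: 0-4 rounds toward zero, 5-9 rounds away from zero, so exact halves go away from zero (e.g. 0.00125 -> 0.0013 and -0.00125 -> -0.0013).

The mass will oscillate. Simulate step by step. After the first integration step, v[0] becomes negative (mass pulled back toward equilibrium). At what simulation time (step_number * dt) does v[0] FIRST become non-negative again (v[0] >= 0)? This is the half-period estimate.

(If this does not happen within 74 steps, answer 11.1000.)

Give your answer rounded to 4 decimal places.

Answer: 3.3000

Derivation:
Step 0: x=[11.3000] v=[0.0000]
Step 1: x=[11.2391] v=[-0.4060]
Step 2: x=[11.1186] v=[-0.8035]
Step 3: x=[10.9410] v=[-1.1841]
Step 4: x=[10.7100] v=[-1.5398]
Step 5: x=[10.4305] v=[-1.8632]
Step 6: x=[10.1084] v=[-2.1475]
Step 7: x=[9.7504] v=[-2.3867]
Step 8: x=[9.3640] v=[-2.5758]
Step 9: x=[8.9574] v=[-2.7108]
Step 10: x=[8.5391] v=[-2.7888]
Step 11: x=[8.1179] v=[-2.8083]
Step 12: x=[7.7026] v=[-2.7688]
Step 13: x=[7.3019] v=[-2.6712]
Step 14: x=[6.9243] v=[-2.5175]
Step 15: x=[6.5777] v=[-2.3109]
Step 16: x=[6.2693] v=[-2.0558]
Step 17: x=[6.0057] v=[-1.7575]
Step 18: x=[5.7924] v=[-1.4223]
Step 19: x=[5.6338] v=[-1.0572]
Step 20: x=[5.5333] v=[-0.6699]
Step 21: x=[5.4930] v=[-0.2686]
Step 22: x=[5.5138] v=[0.1384]
First v>=0 after going negative at step 22, time=3.3000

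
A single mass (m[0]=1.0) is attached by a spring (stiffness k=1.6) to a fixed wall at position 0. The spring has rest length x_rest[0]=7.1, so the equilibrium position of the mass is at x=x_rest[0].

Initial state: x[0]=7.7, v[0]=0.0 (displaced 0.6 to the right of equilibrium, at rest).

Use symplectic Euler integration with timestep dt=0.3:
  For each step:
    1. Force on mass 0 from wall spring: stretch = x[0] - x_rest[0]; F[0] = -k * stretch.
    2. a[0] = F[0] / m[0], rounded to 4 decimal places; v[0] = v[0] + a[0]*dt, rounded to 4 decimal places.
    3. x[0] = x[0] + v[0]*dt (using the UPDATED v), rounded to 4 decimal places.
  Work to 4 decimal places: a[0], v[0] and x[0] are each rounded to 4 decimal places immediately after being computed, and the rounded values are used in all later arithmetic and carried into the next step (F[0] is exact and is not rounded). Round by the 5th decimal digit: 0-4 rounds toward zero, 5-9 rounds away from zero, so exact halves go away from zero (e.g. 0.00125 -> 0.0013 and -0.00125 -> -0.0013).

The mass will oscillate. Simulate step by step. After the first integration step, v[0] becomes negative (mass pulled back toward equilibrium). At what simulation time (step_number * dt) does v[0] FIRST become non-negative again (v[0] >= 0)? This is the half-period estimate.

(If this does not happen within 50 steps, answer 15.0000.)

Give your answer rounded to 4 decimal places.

Answer: 2.7000

Derivation:
Step 0: x=[7.7000] v=[0.0000]
Step 1: x=[7.6136] v=[-0.2880]
Step 2: x=[7.4533] v=[-0.5345]
Step 3: x=[7.2421] v=[-0.7041]
Step 4: x=[7.0104] v=[-0.7723]
Step 5: x=[6.7916] v=[-0.7293]
Step 6: x=[6.6172] v=[-0.5813]
Step 7: x=[6.5123] v=[-0.3496]
Step 8: x=[6.4921] v=[-0.0675]
Step 9: x=[6.5594] v=[0.2243]
First v>=0 after going negative at step 9, time=2.7000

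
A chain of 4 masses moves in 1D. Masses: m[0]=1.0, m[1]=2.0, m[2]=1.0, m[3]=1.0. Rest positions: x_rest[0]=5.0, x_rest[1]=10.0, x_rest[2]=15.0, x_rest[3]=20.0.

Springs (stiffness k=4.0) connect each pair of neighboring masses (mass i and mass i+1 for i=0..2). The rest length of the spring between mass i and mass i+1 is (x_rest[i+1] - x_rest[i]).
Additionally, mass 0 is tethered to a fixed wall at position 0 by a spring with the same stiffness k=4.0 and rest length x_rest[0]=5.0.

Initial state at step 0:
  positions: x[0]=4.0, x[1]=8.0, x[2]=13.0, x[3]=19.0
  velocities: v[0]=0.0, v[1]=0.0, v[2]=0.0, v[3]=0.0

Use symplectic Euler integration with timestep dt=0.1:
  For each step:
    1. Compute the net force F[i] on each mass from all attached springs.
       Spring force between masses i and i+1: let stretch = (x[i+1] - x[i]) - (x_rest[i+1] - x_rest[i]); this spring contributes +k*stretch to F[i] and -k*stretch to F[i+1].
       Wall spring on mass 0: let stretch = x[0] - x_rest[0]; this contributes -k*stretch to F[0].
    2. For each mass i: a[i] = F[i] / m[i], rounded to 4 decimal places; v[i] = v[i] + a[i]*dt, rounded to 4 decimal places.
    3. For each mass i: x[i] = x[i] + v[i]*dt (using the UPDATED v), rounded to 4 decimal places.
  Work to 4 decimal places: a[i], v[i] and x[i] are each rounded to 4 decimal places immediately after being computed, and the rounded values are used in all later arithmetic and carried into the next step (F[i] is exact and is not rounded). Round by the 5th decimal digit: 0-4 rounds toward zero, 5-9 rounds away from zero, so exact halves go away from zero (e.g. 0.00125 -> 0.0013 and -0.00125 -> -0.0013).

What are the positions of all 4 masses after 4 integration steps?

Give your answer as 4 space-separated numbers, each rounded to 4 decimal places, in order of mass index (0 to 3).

Answer: 4.0115 8.1995 13.3431 18.6460

Derivation:
Step 0: x=[4.0000 8.0000 13.0000 19.0000] v=[0.0000 0.0000 0.0000 0.0000]
Step 1: x=[4.0000 8.0200 13.0400 18.9600] v=[0.0000 0.2000 0.4000 -0.4000]
Step 2: x=[4.0008 8.0600 13.1160 18.8832] v=[0.0080 0.4000 0.7600 -0.7680]
Step 3: x=[4.0039 8.1199 13.2205 18.7757] v=[0.0314 0.5994 1.0445 -1.0749]
Step 4: x=[4.0115 8.1995 13.3431 18.6460] v=[0.0762 0.7963 1.2263 -1.2970]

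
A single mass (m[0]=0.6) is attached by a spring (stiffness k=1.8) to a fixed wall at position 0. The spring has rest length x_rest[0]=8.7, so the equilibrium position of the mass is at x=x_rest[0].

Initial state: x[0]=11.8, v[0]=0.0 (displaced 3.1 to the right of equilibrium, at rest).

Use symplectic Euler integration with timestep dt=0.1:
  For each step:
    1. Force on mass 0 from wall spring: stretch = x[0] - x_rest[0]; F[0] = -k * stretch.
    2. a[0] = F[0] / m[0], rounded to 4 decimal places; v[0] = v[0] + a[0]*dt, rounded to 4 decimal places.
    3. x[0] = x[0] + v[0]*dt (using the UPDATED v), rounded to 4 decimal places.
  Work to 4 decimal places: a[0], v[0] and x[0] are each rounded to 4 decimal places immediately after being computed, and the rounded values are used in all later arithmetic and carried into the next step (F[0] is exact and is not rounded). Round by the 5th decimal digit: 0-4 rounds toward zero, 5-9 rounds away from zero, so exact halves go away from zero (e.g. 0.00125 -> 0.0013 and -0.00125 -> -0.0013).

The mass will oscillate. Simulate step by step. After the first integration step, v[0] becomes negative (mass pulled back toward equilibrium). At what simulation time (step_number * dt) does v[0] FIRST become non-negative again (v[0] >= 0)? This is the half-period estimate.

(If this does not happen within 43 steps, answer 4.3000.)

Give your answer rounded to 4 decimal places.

Step 0: x=[11.8000] v=[0.0000]
Step 1: x=[11.7070] v=[-0.9300]
Step 2: x=[11.5238] v=[-1.8321]
Step 3: x=[11.2559] v=[-2.6792]
Step 4: x=[10.9113] v=[-3.4460]
Step 5: x=[10.5004] v=[-4.1094]
Step 6: x=[10.0355] v=[-4.6495]
Step 7: x=[9.5305] v=[-5.0502]
Step 8: x=[9.0006] v=[-5.2994]
Step 9: x=[8.4616] v=[-5.3896]
Step 10: x=[7.9298] v=[-5.3181]
Step 11: x=[7.4211] v=[-5.0870]
Step 12: x=[6.9508] v=[-4.7033]
Step 13: x=[6.5330] v=[-4.1785]
Step 14: x=[6.1802] v=[-3.5284]
Step 15: x=[5.9030] v=[-2.7725]
Step 16: x=[5.7097] v=[-1.9334]
Step 17: x=[5.6061] v=[-1.0363]
Step 18: x=[5.5953] v=[-0.1081]
Step 19: x=[5.6776] v=[0.8233]
First v>=0 after going negative at step 19, time=1.9000

Answer: 1.9000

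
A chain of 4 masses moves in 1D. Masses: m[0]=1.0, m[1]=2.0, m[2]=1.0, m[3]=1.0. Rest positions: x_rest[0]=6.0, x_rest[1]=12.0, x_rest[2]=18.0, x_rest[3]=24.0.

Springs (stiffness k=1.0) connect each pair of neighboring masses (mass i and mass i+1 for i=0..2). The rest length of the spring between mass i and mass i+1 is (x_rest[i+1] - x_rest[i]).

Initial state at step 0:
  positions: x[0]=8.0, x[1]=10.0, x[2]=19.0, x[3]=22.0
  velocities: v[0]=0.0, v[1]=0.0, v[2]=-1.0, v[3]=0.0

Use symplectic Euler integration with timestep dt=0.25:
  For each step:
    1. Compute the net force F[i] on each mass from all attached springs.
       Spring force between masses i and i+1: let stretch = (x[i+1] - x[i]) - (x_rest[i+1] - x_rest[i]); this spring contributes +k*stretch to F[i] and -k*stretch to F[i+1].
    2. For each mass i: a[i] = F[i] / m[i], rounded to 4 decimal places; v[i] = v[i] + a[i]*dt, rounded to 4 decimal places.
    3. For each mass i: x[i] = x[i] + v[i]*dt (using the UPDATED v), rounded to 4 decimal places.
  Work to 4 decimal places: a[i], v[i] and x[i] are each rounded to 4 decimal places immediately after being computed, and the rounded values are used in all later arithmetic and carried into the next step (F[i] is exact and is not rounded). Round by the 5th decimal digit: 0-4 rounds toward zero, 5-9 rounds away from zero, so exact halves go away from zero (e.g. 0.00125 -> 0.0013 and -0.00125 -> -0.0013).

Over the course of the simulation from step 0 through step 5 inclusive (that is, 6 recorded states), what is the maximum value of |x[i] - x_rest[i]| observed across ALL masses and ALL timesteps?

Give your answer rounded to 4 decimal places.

Answer: 3.1773

Derivation:
Step 0: x=[8.0000 10.0000 19.0000 22.0000] v=[0.0000 0.0000 -1.0000 0.0000]
Step 1: x=[7.7500 10.2188 18.3750 22.1875] v=[-1.0000 0.8750 -2.5000 0.7500]
Step 2: x=[7.2793 10.6153 17.4785 22.5117] v=[-1.8828 1.5859 -3.5859 1.2969]
Step 3: x=[6.6421 11.1220 16.4677 22.8964] v=[-2.5488 2.0268 -4.0434 1.5386]
Step 4: x=[5.9099 11.6558 15.5245 23.2543] v=[-2.9288 2.1350 -3.7727 1.4314]
Step 5: x=[5.1618 12.1309 14.8227 23.5041] v=[-2.9923 1.9004 -2.8074 0.9990]
Max displacement = 3.1773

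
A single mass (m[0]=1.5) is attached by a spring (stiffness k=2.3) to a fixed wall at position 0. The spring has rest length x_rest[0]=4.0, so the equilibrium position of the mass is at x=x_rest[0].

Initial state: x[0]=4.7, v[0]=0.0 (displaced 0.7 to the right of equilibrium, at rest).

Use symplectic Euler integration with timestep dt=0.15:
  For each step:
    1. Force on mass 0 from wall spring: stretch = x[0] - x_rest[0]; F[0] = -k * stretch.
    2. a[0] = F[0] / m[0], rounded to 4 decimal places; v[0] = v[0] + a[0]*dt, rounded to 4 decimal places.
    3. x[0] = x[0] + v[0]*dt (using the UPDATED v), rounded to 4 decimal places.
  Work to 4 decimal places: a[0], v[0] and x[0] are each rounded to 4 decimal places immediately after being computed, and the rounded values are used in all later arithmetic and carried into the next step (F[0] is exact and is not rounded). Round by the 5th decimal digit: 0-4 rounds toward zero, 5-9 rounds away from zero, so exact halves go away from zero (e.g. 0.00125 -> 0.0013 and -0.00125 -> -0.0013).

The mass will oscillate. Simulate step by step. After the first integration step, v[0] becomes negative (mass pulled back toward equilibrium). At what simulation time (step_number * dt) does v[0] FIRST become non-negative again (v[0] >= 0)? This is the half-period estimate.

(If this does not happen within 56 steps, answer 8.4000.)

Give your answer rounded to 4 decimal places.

Step 0: x=[4.7000] v=[0.0000]
Step 1: x=[4.6759] v=[-0.1610]
Step 2: x=[4.6284] v=[-0.3165]
Step 3: x=[4.5593] v=[-0.4610]
Step 4: x=[4.4709] v=[-0.5896]
Step 5: x=[4.3662] v=[-0.6979]
Step 6: x=[4.2489] v=[-0.7821]
Step 7: x=[4.1230] v=[-0.8393]
Step 8: x=[3.9929] v=[-0.8676]
Step 9: x=[3.8630] v=[-0.8660]
Step 10: x=[3.7378] v=[-0.8345]
Step 11: x=[3.6217] v=[-0.7742]
Step 12: x=[3.5186] v=[-0.6872]
Step 13: x=[3.4321] v=[-0.5765]
Step 14: x=[3.3652] v=[-0.4459]
Step 15: x=[3.3202] v=[-0.2999]
Step 16: x=[3.2987] v=[-0.1435]
Step 17: x=[3.3014] v=[0.0178]
First v>=0 after going negative at step 17, time=2.5500

Answer: 2.5500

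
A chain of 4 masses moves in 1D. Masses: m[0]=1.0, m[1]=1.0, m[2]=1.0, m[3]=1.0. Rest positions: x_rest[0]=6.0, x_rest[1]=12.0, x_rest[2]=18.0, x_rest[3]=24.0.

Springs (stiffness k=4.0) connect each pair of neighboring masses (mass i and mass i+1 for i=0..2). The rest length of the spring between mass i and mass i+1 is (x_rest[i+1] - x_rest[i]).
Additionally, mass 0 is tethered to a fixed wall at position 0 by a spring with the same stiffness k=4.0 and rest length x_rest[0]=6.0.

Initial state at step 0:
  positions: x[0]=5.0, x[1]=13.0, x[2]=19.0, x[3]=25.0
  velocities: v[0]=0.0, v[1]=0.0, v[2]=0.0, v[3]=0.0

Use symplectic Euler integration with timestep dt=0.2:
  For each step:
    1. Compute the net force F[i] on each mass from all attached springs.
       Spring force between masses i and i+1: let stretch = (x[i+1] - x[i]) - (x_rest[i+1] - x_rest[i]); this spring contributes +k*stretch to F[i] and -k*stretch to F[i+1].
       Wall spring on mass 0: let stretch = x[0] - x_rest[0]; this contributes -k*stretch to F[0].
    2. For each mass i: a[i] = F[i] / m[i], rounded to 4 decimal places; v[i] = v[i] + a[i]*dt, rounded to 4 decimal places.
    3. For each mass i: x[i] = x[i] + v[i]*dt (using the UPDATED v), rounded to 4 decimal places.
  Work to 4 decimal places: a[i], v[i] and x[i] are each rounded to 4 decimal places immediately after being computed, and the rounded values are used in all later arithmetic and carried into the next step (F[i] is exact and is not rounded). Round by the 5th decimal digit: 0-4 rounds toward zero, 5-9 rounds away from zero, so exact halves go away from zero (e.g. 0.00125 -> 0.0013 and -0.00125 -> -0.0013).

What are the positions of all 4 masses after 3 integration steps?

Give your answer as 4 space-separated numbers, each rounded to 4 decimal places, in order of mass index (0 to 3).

Answer: 6.9502 11.8777 18.7891 24.9918

Derivation:
Step 0: x=[5.0000 13.0000 19.0000 25.0000] v=[0.0000 0.0000 0.0000 0.0000]
Step 1: x=[5.4800 12.6800 19.0000 25.0000] v=[2.4000 -1.6000 0.0000 0.0000]
Step 2: x=[6.2352 12.2192 18.9488 25.0000] v=[3.7760 -2.3040 -0.2560 0.0000]
Step 3: x=[6.9502 11.8777 18.7891 24.9918] v=[3.5750 -1.7075 -0.7987 -0.0410]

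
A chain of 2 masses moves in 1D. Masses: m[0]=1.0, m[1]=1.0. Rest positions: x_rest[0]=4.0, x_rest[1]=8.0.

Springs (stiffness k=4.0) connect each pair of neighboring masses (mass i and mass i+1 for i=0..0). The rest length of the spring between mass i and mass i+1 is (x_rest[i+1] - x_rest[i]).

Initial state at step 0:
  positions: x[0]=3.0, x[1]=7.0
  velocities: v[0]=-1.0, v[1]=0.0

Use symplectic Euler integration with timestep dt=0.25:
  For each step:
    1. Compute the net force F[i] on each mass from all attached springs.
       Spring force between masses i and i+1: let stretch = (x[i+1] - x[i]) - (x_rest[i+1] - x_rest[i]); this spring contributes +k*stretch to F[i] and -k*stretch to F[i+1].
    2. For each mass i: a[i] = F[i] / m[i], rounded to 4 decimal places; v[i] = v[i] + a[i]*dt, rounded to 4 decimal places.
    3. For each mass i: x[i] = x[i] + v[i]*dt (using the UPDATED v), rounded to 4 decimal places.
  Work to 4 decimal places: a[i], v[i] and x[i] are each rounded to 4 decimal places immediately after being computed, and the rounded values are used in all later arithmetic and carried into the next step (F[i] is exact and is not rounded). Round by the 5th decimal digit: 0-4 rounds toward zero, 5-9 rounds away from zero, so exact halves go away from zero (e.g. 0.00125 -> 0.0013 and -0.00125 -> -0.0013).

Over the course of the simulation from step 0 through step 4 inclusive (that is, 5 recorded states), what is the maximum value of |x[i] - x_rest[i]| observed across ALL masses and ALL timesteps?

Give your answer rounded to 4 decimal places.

Step 0: x=[3.0000 7.0000] v=[-1.0000 0.0000]
Step 1: x=[2.7500 7.0000] v=[-1.0000 0.0000]
Step 2: x=[2.5625 6.9375] v=[-0.7500 -0.2500]
Step 3: x=[2.4688 6.7813] v=[-0.3750 -0.6250]
Step 4: x=[2.4532 6.5469] v=[-0.0625 -0.9375]
Max displacement = 1.5468

Answer: 1.5468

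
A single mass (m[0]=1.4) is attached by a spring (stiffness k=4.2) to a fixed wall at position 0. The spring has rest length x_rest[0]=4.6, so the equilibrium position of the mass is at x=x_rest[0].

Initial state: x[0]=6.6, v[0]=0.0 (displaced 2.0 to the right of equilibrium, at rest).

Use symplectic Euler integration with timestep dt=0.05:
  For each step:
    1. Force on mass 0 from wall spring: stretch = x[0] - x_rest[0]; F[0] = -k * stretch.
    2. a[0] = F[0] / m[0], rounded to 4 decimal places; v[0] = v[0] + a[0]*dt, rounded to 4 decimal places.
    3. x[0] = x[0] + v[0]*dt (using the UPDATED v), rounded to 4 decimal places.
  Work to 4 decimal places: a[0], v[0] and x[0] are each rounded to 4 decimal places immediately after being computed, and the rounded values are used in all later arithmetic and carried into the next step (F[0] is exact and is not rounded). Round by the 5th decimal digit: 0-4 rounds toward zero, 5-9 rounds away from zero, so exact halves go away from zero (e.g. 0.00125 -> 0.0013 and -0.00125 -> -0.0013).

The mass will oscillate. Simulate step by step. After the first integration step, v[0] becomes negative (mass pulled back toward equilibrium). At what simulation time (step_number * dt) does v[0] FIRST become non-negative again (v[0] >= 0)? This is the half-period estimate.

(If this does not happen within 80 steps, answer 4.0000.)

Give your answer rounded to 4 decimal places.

Step 0: x=[6.6000] v=[0.0000]
Step 1: x=[6.5850] v=[-0.3000]
Step 2: x=[6.5551] v=[-0.5978]
Step 3: x=[6.5105] v=[-0.8911]
Step 4: x=[6.4516] v=[-1.1777]
Step 5: x=[6.3788] v=[-1.4554]
Step 6: x=[6.2927] v=[-1.7222]
Step 7: x=[6.1939] v=[-1.9761]
Step 8: x=[6.0831] v=[-2.2152]
Step 9: x=[5.9612] v=[-2.4377]
Step 10: x=[5.8291] v=[-2.6419]
Step 11: x=[5.6878] v=[-2.8263]
Step 12: x=[5.5383] v=[-2.9895]
Step 13: x=[5.3818] v=[-3.1302]
Step 14: x=[5.2194] v=[-3.2475]
Step 15: x=[5.0524] v=[-3.3404]
Step 16: x=[4.8820] v=[-3.4083]
Step 17: x=[4.7095] v=[-3.4506]
Step 18: x=[4.5362] v=[-3.4670]
Step 19: x=[4.3633] v=[-3.4574]
Step 20: x=[4.1922] v=[-3.4219]
Step 21: x=[4.0242] v=[-3.3607]
Step 22: x=[3.8605] v=[-3.2743]
Step 23: x=[3.7023] v=[-3.1634]
Step 24: x=[3.5509] v=[-3.0287]
Step 25: x=[3.4073] v=[-2.8713]
Step 26: x=[3.2727] v=[-2.6924]
Step 27: x=[3.1480] v=[-2.4933]
Step 28: x=[3.0342] v=[-2.2755]
Step 29: x=[2.9322] v=[-2.0406]
Step 30: x=[2.8427] v=[-1.7904]
Step 31: x=[2.7664] v=[-1.5268]
Step 32: x=[2.7038] v=[-1.2518]
Step 33: x=[2.6554] v=[-0.9674]
Step 34: x=[2.6216] v=[-0.6757]
Step 35: x=[2.6027] v=[-0.3789]
Step 36: x=[2.5987] v=[-0.0793]
Step 37: x=[2.6097] v=[0.2209]
First v>=0 after going negative at step 37, time=1.8500

Answer: 1.8500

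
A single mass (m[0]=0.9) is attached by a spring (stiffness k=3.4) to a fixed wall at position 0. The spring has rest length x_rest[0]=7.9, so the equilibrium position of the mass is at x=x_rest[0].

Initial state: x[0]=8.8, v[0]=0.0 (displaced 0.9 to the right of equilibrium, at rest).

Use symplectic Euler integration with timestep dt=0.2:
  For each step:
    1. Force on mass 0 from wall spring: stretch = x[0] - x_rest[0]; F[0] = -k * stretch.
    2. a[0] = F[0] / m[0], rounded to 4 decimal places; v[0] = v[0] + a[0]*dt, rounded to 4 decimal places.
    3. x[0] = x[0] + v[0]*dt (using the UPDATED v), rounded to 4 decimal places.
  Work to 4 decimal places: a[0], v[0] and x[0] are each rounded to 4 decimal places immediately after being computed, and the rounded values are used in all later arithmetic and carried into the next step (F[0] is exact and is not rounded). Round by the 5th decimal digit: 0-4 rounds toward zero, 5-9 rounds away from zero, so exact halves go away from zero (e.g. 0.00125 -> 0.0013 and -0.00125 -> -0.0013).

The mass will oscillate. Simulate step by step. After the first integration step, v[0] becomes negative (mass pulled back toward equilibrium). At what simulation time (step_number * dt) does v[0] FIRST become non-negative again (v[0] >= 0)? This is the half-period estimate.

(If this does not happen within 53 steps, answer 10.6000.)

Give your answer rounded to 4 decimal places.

Answer: 1.8000

Derivation:
Step 0: x=[8.8000] v=[0.0000]
Step 1: x=[8.6640] v=[-0.6800]
Step 2: x=[8.4126] v=[-1.2572]
Step 3: x=[8.0837] v=[-1.6445]
Step 4: x=[7.7270] v=[-1.7833]
Step 5: x=[7.3965] v=[-1.6526]
Step 6: x=[7.1421] v=[-1.2722]
Step 7: x=[7.0022] v=[-0.6996]
Step 8: x=[6.9979] v=[-0.0213]
Step 9: x=[7.1300] v=[0.6603]
First v>=0 after going negative at step 9, time=1.8000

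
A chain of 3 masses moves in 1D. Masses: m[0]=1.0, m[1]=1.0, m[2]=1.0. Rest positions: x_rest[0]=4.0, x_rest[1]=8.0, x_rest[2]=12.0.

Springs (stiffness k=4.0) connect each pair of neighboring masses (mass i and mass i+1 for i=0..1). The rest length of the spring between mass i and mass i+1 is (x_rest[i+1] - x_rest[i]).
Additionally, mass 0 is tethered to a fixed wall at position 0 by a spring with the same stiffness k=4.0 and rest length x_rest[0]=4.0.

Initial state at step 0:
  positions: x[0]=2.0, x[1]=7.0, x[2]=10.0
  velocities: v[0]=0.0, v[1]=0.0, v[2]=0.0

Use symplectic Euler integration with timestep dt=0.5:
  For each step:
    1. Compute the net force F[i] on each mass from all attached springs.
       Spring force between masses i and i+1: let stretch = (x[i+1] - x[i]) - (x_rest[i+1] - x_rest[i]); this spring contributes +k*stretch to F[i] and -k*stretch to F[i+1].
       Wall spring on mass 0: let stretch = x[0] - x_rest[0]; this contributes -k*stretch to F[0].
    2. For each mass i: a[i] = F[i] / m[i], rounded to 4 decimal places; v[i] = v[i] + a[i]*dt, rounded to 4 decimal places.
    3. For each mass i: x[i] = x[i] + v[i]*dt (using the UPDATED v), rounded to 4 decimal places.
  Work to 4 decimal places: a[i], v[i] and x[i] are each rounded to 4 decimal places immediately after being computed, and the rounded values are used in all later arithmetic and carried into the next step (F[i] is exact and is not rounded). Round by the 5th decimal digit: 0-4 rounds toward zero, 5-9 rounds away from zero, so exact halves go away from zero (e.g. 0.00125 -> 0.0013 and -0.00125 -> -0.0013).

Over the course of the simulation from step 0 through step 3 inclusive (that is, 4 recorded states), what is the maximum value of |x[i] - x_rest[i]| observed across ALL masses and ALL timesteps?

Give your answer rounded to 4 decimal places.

Step 0: x=[2.0000 7.0000 10.0000] v=[0.0000 0.0000 0.0000]
Step 1: x=[5.0000 5.0000 11.0000] v=[6.0000 -4.0000 2.0000]
Step 2: x=[3.0000 9.0000 10.0000] v=[-4.0000 8.0000 -2.0000]
Step 3: x=[4.0000 8.0000 12.0000] v=[2.0000 -2.0000 4.0000]
Max displacement = 3.0000

Answer: 3.0000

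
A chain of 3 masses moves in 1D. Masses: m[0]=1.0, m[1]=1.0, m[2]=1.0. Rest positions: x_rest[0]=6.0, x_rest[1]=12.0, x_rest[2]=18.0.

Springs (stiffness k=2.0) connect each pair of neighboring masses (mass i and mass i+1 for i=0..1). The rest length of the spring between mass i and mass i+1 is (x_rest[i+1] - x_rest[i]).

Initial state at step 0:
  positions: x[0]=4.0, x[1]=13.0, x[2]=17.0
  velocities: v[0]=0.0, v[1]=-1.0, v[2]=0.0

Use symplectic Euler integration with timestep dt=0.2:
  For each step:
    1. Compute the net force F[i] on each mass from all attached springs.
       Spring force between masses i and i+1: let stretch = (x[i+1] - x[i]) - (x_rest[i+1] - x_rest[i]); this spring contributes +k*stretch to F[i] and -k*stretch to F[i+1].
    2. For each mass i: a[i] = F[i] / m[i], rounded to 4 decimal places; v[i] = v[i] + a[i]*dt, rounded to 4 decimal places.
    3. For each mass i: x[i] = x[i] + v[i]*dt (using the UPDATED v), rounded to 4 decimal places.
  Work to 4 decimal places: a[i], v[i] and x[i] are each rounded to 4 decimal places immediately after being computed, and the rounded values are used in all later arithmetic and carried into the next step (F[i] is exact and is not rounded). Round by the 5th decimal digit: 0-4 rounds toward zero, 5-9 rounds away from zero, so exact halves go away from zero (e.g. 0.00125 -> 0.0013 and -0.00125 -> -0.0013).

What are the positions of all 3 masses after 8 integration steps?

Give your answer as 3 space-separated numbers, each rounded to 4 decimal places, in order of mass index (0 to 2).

Step 0: x=[4.0000 13.0000 17.0000] v=[0.0000 -1.0000 0.0000]
Step 1: x=[4.2400 12.4000 17.1600] v=[1.2000 -3.0000 0.8000]
Step 2: x=[4.6528 11.5280 17.4192] v=[2.0640 -4.3600 1.2960]
Step 3: x=[5.1356 10.5773 17.6871] v=[2.4141 -4.7536 1.3395]
Step 4: x=[5.5738 9.7600 17.8662] v=[2.1908 -4.0864 0.8956]
Step 5: x=[5.8669 9.2563 17.8768] v=[1.4653 -2.5184 0.0531]
Step 6: x=[5.9511 9.1711 17.6778] v=[0.4211 -0.4260 -0.9951]
Step 7: x=[5.8129 9.5088 17.2782] v=[-0.6909 1.6887 -1.9978]
Step 8: x=[5.4904 10.1724 16.7371] v=[-1.6125 3.3181 -2.7056]

Answer: 5.4904 10.1724 16.7371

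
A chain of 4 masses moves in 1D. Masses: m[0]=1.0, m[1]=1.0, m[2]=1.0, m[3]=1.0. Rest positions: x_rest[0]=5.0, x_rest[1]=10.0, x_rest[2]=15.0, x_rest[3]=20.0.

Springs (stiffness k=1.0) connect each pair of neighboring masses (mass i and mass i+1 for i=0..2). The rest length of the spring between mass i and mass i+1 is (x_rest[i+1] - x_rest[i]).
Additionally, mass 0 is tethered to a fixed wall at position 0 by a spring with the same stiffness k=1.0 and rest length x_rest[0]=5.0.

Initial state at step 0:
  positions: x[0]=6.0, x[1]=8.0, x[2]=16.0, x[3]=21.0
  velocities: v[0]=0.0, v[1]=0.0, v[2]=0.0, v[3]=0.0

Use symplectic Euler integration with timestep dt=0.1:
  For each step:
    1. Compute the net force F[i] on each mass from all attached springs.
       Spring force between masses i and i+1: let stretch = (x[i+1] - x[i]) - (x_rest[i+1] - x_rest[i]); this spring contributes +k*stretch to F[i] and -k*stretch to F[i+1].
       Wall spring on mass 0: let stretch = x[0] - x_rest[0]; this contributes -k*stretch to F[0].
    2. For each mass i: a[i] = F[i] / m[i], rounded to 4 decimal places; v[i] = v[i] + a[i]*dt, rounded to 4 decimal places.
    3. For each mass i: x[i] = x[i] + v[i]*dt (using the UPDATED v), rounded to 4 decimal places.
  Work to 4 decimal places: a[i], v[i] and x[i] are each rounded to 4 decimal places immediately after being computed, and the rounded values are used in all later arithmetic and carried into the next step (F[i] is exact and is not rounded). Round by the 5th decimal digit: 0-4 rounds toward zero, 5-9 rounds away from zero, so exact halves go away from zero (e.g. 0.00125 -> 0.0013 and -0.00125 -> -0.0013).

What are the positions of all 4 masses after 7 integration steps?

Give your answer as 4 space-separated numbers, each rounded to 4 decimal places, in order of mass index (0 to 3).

Answer: 5.0468 9.4537 15.3018 20.9652

Derivation:
Step 0: x=[6.0000 8.0000 16.0000 21.0000] v=[0.0000 0.0000 0.0000 0.0000]
Step 1: x=[5.9600 8.0600 15.9700 21.0000] v=[-0.4000 0.6000 -0.3000 0.0000]
Step 2: x=[5.8814 8.1781 15.9112 20.9997] v=[-0.7860 1.1810 -0.5880 -0.0030]
Step 3: x=[5.7670 8.3506 15.8260 20.9985] v=[-1.1445 1.7246 -0.8525 -0.0119]
Step 4: x=[5.6207 8.5720 15.7177 20.9956] v=[-1.4628 2.2138 -1.0828 -0.0292]
Step 5: x=[5.4477 8.8353 15.5907 20.9899] v=[-1.7297 2.6332 -1.2696 -0.0570]
Step 6: x=[5.2541 9.1323 15.4502 20.9802] v=[-1.9357 2.9700 -1.4052 -0.0969]
Step 7: x=[5.0468 9.4537 15.3018 20.9652] v=[-2.0733 3.2140 -1.4840 -0.1499]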